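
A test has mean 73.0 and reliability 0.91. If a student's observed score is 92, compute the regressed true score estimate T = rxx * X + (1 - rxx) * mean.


T_est = rxx * X + (1 - rxx) * mean
T_est = 0.91 * 92 + 0.09 * 73.0
T_est = 83.72 + 6.57
T_est = 90.29

90.29


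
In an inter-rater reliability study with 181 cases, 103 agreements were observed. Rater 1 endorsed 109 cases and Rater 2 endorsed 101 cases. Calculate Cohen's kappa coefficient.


P_o = 103/181 = 0.569061
P_e = (109*101 + 72*80) / 32761 = 0.511859
kappa = (P_o - P_e) / (1 - P_e)
kappa = (0.569061 - 0.511859) / (1 - 0.511859)
kappa = 0.1172

0.1172


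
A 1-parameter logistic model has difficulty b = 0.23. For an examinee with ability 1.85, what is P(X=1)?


theta - b = 1.85 - 0.23 = 1.62
exp(-(theta - b)) = exp(-1.62) = 0.1979
P = 1 / (1 + 0.1979)
P = 0.8348

0.8348


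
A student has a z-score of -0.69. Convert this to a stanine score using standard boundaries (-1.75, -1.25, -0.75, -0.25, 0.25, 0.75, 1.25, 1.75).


Stanine boundaries: [-1.75, -1.25, -0.75, -0.25, 0.25, 0.75, 1.25, 1.75]
z = -0.69
Check each boundary:
  z >= -1.75 -> could be stanine 2
  z >= -1.25 -> could be stanine 3
  z >= -0.75 -> could be stanine 4
  z < -0.25
  z < 0.25
  z < 0.75
  z < 1.25
  z < 1.75
Highest qualifying boundary gives stanine = 4

4


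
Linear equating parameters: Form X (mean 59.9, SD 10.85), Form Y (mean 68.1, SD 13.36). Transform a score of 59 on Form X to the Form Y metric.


slope = SD_Y / SD_X = 13.36 / 10.85 ~ 1.2313
intercept = mean_Y - slope * mean_X = 68.1 - (13.36 / 10.85) * 59.9 ~ -5.6571
Y = slope * X + intercept. To avoid rounding drift from the rounded slope/intercept, evaluate the equivalent form Y = mean_Y + SD_Y * (X - mean_X) / SD_X at full precision:
Y = 68.1 + 13.36 * (59 - 59.9) / 10.85
Y = 68.1 - 13.36 * 0.9 / 10.85
Y = 68.1 - 12.024 / 10.85
Y = 68.1 - 1.1082
Y = 66.9918

66.9918


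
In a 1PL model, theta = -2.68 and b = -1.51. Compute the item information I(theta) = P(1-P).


P = 1/(1+exp(-(-2.68--1.51))) = 0.2369
I = P*(1-P) = 0.2369 * 0.7631
I = 0.1808

0.1808


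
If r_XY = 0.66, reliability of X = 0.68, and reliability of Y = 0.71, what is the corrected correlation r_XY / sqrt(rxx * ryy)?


r_corrected = rxy / sqrt(rxx * ryy)
= 0.66 / sqrt(0.68 * 0.71)
= 0.66 / sqrt(0.4828)
= 0.66 / 0.694838
r_corrected = 0.9499

0.9499


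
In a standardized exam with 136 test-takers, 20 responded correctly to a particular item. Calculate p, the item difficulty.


Item difficulty p = number correct / total examinees
p = 20 / 136
p = 0.1471

0.1471


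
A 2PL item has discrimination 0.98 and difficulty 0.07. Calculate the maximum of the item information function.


For 2PL, max info at theta = b = 0.07
I_max = a^2 / 4 = 0.98^2 / 4
= 0.9604 / 4
I_max = 0.2401

0.2401


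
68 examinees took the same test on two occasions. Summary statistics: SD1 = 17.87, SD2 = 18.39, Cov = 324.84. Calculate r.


r = cov(X,Y) / (SD_X * SD_Y)
r = 324.84 / (17.87 * 18.39)
r = 324.84 / 328.6293
r = 0.9885

0.9885


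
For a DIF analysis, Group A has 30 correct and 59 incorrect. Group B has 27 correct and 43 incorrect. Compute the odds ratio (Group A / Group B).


Odds_A = 30/59 = 0.5085
Odds_B = 27/43 = 0.6279
OR = Odds_A / Odds_B = 0.5085 / 0.6279
Exactly, OR = (30 * 43) / (59 * 27) = 1290 / 1593
OR = 0.8098

0.8098


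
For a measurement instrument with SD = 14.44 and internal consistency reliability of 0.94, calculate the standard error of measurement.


SEM = SD * sqrt(1 - rxx)
SEM = 14.44 * sqrt(1 - 0.94)
SEM = 14.44 * sqrt(0.06) = 14.44 * 0.244949
SEM = 3.5371

3.5371


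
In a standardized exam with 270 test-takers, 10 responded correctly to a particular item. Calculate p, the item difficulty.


Item difficulty p = number correct / total examinees
p = 10 / 270
p = 0.037

0.037


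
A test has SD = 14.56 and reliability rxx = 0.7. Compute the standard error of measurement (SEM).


SEM = SD * sqrt(1 - rxx)
SEM = 14.56 * sqrt(1 - 0.7)
SEM = 14.56 * sqrt(0.3) = 14.56 * 0.547723
SEM = 7.9748

7.9748


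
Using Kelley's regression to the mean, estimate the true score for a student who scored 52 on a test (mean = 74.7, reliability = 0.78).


T_est = rxx * X + (1 - rxx) * mean
T_est = 0.78 * 52 + 0.22 * 74.7
T_est = 40.56 + 16.434
T_est = 56.994

56.994


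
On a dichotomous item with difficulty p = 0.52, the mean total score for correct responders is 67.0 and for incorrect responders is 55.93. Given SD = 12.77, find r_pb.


q = 1 - p = 0.48
rpb = ((M1 - M0) / SD) * sqrt(p * q)
rpb = ((67.0 - 55.93) / 12.77) * sqrt(0.52 * 0.48)
rpb = 0.4331

0.4331


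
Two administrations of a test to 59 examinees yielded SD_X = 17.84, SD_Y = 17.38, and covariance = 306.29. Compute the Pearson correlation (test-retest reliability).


r = cov(X,Y) / (SD_X * SD_Y)
r = 306.29 / (17.84 * 17.38)
r = 306.29 / 310.0592
r = 0.9878

0.9878


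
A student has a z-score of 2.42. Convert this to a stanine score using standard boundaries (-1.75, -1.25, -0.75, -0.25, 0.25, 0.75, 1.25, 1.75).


Stanine boundaries: [-1.75, -1.25, -0.75, -0.25, 0.25, 0.75, 1.25, 1.75]
z = 2.42
Check each boundary:
  z >= -1.75 -> could be stanine 2
  z >= -1.25 -> could be stanine 3
  z >= -0.75 -> could be stanine 4
  z >= -0.25 -> could be stanine 5
  z >= 0.25 -> could be stanine 6
  z >= 0.75 -> could be stanine 7
  z >= 1.25 -> could be stanine 8
  z >= 1.75 -> could be stanine 9
Highest qualifying boundary gives stanine = 9

9


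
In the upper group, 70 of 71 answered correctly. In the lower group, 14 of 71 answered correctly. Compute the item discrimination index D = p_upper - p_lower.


p_upper = 70/71 = 0.9859
p_lower = 14/71 = 0.1972
D = 0.9859 - 0.1972 = 0.7887

0.7887


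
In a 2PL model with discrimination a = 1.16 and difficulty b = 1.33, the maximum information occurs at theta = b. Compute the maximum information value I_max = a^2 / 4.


For 2PL, max info at theta = b = 1.33
I_max = a^2 / 4 = 1.16^2 / 4
= 1.3456 / 4
I_max = 0.3364

0.3364


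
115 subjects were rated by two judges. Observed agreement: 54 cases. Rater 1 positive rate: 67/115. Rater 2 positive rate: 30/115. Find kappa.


P_o = 54/115 = 0.469565
P_e = (67*30 + 48*85) / 13225 = 0.460491
kappa = (P_o - P_e) / (1 - P_e)
kappa = (0.469565 - 0.460491) / (1 - 0.460491)
kappa = 0.0168

0.0168


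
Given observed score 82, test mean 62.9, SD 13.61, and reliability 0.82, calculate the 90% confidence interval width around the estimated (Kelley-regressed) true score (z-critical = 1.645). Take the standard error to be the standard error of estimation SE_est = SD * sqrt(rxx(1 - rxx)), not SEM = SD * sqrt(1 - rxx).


True score estimate = 0.82*82 + 0.18*62.9 = 78.562
SE_est = SD * sqrt(rxx * (1 - rxx)) = 13.61 * sqrt(0.82 * 0.18) = 13.61 * sqrt(0.1476) = 5.228791
CI = T_est +/- z * SE_est, so width = 2 * z * SE_est = 2 * 1.645 * 5.228791
Width = 17.2027

17.2027


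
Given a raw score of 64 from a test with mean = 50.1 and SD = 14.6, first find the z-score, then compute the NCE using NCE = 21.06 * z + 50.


z = (X - mean) / SD = (64 - 50.1) / 14.6
z = 13.9 / 14.6
z = 0.9521
NCE = NCE = 21.06z + 50
Carry z at full precision (z = 13.9 / 14.6) into the conversion:
NCE = 21.06 * (13.9 / 14.6) + 50 = 292.734 / 14.6 + 50
NCE = 20.0503 + 50
NCE = 70.0503

70.0503


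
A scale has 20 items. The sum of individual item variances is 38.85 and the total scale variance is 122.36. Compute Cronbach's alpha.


alpha = (k/(k-1)) * (1 - sum(si^2)/s_total^2)
= (20/19) * (1 - 38.85/122.36)
alpha = 0.7184

0.7184


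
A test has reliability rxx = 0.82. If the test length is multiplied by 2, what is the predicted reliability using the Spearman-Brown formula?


r_new = (n * rxx) / (1 + (n-1) * rxx)
r_new = (2 * 0.82) / (1 + 1 * 0.82)
r_new = 1.64 / 1.82
r_new = 0.9011

0.9011


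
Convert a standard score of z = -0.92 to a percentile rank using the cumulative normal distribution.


CDF(z) = 0.5 * (1 + erf(z/sqrt(2)))
erf(-0.6505) = -0.6424
CDF = 0.1788
Percentile rank = 0.1788 * 100 = 17.88

17.88


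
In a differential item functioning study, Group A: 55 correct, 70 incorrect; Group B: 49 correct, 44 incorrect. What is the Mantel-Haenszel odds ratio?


Odds_A = 55/70 = 0.7857
Odds_B = 49/44 = 1.1136
OR = Odds_A / Odds_B = 0.7857 / 1.1136
Exactly, OR = (55 * 44) / (70 * 49) = 2420 / 3430
OR = 0.7055

0.7055


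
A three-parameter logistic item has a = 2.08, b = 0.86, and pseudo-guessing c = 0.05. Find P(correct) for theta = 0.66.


logit = 2.08*(0.66 - 0.86) = -0.416
P* = 1/(1 + exp(--0.416)) = 0.3975
P = 0.05 + (1 - 0.05) * 0.3975
P = 0.4276

0.4276


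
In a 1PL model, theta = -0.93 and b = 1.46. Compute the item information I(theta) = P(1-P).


P = 1/(1+exp(-(-0.93-1.46))) = 0.0839
I = P*(1-P) = 0.0839 * 0.9161
I = 0.0769

0.0769


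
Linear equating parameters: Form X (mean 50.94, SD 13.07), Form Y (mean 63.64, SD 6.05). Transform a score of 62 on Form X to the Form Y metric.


slope = SD_Y / SD_X = 6.05 / 13.07 ~ 0.4629
intercept = mean_Y - slope * mean_X = 63.64 - (6.05 / 13.07) * 50.94 ~ 40.0603
Y = slope * X + intercept. To avoid rounding drift from the rounded slope/intercept, evaluate the equivalent form Y = mean_Y + SD_Y * (X - mean_X) / SD_X at full precision:
Y = 63.64 + 6.05 * (62 - 50.94) / 13.07
Y = 63.64 + 6.05 * 11.06 / 13.07
Y = 63.64 + 66.913 / 13.07
Y = 63.64 + 5.1196
Y = 68.7596

68.7596


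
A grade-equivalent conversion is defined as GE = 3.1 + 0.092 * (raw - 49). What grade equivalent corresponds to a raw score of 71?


raw - median = 71 - 49 = 22
slope * diff = 0.092 * 22 = 2.024
GE = 3.1 + 2.024
GE = 5.124

5.124


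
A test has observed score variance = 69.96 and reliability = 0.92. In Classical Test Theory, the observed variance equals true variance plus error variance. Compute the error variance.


var_true = rxx * var_obs = 0.92 * 69.96 = 64.3632
var_error = var_obs - var_true
var_error = 69.96 - 64.3632
var_error = 5.5968

5.5968


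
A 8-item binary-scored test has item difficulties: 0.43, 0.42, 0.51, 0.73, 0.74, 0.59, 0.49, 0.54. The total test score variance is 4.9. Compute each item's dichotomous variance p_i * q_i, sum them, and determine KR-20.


For each item, compute p_i * q_i:
  Item 1: 0.43 * 0.57 = 0.2451
  Item 2: 0.42 * 0.58 = 0.2436
  Item 3: 0.51 * 0.49 = 0.2499
  Item 4: 0.73 * 0.27 = 0.1971
  Item 5: 0.74 * 0.26 = 0.1924
  Item 6: 0.59 * 0.41 = 0.2419
  Item 7: 0.49 * 0.51 = 0.2499
  Item 8: 0.54 * 0.46 = 0.2484
Sum(p_i * q_i) = 0.2451 + 0.2436 + 0.2499 + 0.1971 + 0.1924 + 0.2419 + 0.2499 + 0.2484 = 1.8683
KR-20 = (k/(k-1)) * (1 - Sum(p_i*q_i) / Var_total)
= (8/7) * (1 - 1.8683/4.9)
= 1.1429 * 0.6187
KR-20 = 0.7071

0.7071


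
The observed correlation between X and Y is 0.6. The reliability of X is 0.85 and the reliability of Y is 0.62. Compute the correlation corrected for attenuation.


r_corrected = rxy / sqrt(rxx * ryy)
= 0.6 / sqrt(0.85 * 0.62)
= 0.6 / sqrt(0.527)
= 0.6 / 0.725948
r_corrected = 0.8265

0.8265


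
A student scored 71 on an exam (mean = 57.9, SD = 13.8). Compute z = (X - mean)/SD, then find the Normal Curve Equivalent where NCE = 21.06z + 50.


z = (X - mean) / SD = (71 - 57.9) / 13.8
z = 13.1 / 13.8
z = 0.9493
NCE = NCE = 21.06z + 50
Carry z at full precision (z = 13.1 / 13.8) into the conversion:
NCE = 21.06 * (13.1 / 13.8) + 50 = 275.886 / 13.8 + 50
NCE = 19.9917 + 50
NCE = 69.9917

69.9917


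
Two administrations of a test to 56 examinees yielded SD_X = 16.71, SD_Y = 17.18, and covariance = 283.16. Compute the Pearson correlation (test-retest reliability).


r = cov(X,Y) / (SD_X * SD_Y)
r = 283.16 / (16.71 * 17.18)
r = 283.16 / 287.0778
r = 0.9864

0.9864


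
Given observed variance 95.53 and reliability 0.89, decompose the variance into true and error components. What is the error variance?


var_true = rxx * var_obs = 0.89 * 95.53 = 85.0217
var_error = var_obs - var_true
var_error = 95.53 - 85.0217
var_error = 10.5083

10.5083


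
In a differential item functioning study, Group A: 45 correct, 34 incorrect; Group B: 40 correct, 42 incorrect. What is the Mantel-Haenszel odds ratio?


Odds_A = 45/34 = 1.3235
Odds_B = 40/42 = 0.9524
OR = Odds_A / Odds_B = 1.3235 / 0.9524
Exactly, OR = (45 * 42) / (34 * 40) = 1890 / 1360
OR = 1.3897

1.3897


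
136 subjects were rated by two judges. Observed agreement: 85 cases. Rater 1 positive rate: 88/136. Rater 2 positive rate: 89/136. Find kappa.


P_o = 85/136 = 0.625
P_e = (88*89 + 48*47) / 18496 = 0.545415
kappa = (P_o - P_e) / (1 - P_e)
kappa = (0.625 - 0.545415) / (1 - 0.545415)
kappa = 0.1751

0.1751


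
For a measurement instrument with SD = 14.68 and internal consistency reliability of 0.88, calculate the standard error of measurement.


SEM = SD * sqrt(1 - rxx)
SEM = 14.68 * sqrt(1 - 0.88)
SEM = 14.68 * sqrt(0.12) = 14.68 * 0.34641
SEM = 5.0853

5.0853


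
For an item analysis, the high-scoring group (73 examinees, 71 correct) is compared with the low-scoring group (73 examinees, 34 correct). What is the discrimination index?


p_upper = 71/73 = 0.9726
p_lower = 34/73 = 0.4658
D = 0.9726 - 0.4658 = 0.5068

0.5068


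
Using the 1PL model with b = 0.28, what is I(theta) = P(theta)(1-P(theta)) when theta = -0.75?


P = 1/(1+exp(-(-0.75-0.28))) = 0.2631
I = P*(1-P) = 0.2631 * 0.7369
I = 0.1939

0.1939


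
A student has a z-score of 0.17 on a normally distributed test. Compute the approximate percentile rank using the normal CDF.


CDF(z) = 0.5 * (1 + erf(z/sqrt(2)))
erf(0.1202) = 0.135
CDF = 0.5675
Percentile rank = 0.5675 * 100 = 56.75

56.75


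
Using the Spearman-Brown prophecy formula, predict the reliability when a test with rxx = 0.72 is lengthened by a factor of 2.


r_new = (n * rxx) / (1 + (n-1) * rxx)
r_new = (2 * 0.72) / (1 + 1 * 0.72)
r_new = 1.44 / 1.72
r_new = 0.8372

0.8372


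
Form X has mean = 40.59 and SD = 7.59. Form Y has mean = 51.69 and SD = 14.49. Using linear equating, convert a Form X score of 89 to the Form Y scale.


slope = SD_Y / SD_X = 14.49 / 7.59 ~ 1.9091
intercept = mean_Y - slope * mean_X = 51.69 - (14.49 / 7.59) * 40.59 ~ -25.8
Y = slope * X + intercept. To avoid rounding drift from the rounded slope/intercept, evaluate the equivalent form Y = mean_Y + SD_Y * (X - mean_X) / SD_X at full precision:
Y = 51.69 + 14.49 * (89 - 40.59) / 7.59
Y = 51.69 + 14.49 * 48.41 / 7.59
Y = 51.69 + 701.4609 / 7.59
Y = 51.69 + 92.4191
Y = 144.1091

144.1091


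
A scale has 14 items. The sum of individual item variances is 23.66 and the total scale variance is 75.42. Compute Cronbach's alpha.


alpha = (k/(k-1)) * (1 - sum(si^2)/s_total^2)
= (14/13) * (1 - 23.66/75.42)
alpha = 0.7391

0.7391


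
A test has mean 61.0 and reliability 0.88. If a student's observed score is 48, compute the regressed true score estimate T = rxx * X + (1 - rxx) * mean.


T_est = rxx * X + (1 - rxx) * mean
T_est = 0.88 * 48 + 0.12 * 61.0
T_est = 42.24 + 7.32
T_est = 49.56

49.56


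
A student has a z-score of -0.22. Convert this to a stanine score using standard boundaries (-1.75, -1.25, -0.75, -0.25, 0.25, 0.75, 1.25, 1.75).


Stanine boundaries: [-1.75, -1.25, -0.75, -0.25, 0.25, 0.75, 1.25, 1.75]
z = -0.22
Check each boundary:
  z >= -1.75 -> could be stanine 2
  z >= -1.25 -> could be stanine 3
  z >= -0.75 -> could be stanine 4
  z >= -0.25 -> could be stanine 5
  z < 0.25
  z < 0.75
  z < 1.25
  z < 1.75
Highest qualifying boundary gives stanine = 5

5


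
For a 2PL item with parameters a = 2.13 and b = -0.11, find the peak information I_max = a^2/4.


For 2PL, max info at theta = b = -0.11
I_max = a^2 / 4 = 2.13^2 / 4
= 4.5369 / 4
I_max = 1.1342

1.1342


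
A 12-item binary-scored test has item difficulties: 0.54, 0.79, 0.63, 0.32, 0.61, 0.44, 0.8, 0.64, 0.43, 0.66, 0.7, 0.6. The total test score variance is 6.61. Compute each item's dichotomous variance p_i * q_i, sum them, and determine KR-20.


For each item, compute p_i * q_i:
  Item 1: 0.54 * 0.46 = 0.2484
  Item 2: 0.79 * 0.21 = 0.1659
  Item 3: 0.63 * 0.37 = 0.2331
  Item 4: 0.32 * 0.68 = 0.2176
  Item 5: 0.61 * 0.39 = 0.2379
  Item 6: 0.44 * 0.56 = 0.2464
  Item 7: 0.8 * 0.2 = 0.16
  Item 8: 0.64 * 0.36 = 0.2304
  Item 9: 0.43 * 0.57 = 0.2451
  Item 10: 0.66 * 0.34 = 0.2244
  Item 11: 0.7 * 0.3 = 0.21
  Item 12: 0.6 * 0.4 = 0.24
Sum(p_i * q_i) = 0.2484 + 0.1659 + 0.2331 + 0.2176 + 0.2379 + 0.2464 + 0.16 + 0.2304 + 0.2451 + 0.2244 + 0.21 + 0.24 = 2.6592
KR-20 = (k/(k-1)) * (1 - Sum(p_i*q_i) / Var_total)
= (12/11) * (1 - 2.6592/6.61)
= 1.0909 * 0.5977
KR-20 = 0.652

0.652


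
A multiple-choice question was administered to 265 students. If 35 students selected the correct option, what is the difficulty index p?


Item difficulty p = number correct / total examinees
p = 35 / 265
p = 0.1321

0.1321


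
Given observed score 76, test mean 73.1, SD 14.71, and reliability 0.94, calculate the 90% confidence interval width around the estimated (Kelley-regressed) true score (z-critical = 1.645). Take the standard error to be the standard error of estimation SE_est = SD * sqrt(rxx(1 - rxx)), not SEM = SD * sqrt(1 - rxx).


True score estimate = 0.94*76 + 0.06*73.1 = 75.826
SE_est = SD * sqrt(rxx * (1 - rxx)) = 14.71 * sqrt(0.94 * 0.06) = 14.71 * sqrt(0.0564) = 3.493431
CI = T_est +/- z * SE_est, so width = 2 * z * SE_est = 2 * 1.645 * 3.493431
Width = 11.4934

11.4934


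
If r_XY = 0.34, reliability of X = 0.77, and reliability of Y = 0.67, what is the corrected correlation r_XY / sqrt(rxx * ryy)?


r_corrected = rxy / sqrt(rxx * ryy)
= 0.34 / sqrt(0.77 * 0.67)
= 0.34 / sqrt(0.5159)
= 0.34 / 0.718262
r_corrected = 0.4734

0.4734


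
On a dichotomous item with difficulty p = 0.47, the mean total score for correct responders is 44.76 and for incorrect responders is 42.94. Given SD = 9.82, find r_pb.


q = 1 - p = 0.53
rpb = ((M1 - M0) / SD) * sqrt(p * q)
rpb = ((44.76 - 42.94) / 9.82) * sqrt(0.47 * 0.53)
rpb = 0.0925

0.0925


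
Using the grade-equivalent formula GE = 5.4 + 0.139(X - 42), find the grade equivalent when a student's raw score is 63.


raw - median = 63 - 42 = 21
slope * diff = 0.139 * 21 = 2.919
GE = 5.4 + 2.919
GE = 8.319

8.319


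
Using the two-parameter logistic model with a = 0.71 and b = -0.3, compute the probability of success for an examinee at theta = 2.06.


a*(theta - b) = 0.71 * (2.06 - -0.3) = 1.6756
exp(-1.6756) = 0.1872
P = 1 / (1 + 0.1872)
P = 0.8423

0.8423


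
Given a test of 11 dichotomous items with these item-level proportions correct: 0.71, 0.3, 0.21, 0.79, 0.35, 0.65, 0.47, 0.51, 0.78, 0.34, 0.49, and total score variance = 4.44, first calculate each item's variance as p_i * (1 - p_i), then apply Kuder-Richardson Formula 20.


For each item, compute p_i * q_i:
  Item 1: 0.71 * 0.29 = 0.2059
  Item 2: 0.3 * 0.7 = 0.21
  Item 3: 0.21 * 0.79 = 0.1659
  Item 4: 0.79 * 0.21 = 0.1659
  Item 5: 0.35 * 0.65 = 0.2275
  Item 6: 0.65 * 0.35 = 0.2275
  Item 7: 0.47 * 0.53 = 0.2491
  Item 8: 0.51 * 0.49 = 0.2499
  Item 9: 0.78 * 0.22 = 0.1716
  Item 10: 0.34 * 0.66 = 0.2244
  Item 11: 0.49 * 0.51 = 0.2499
Sum(p_i * q_i) = 0.2059 + 0.21 + 0.1659 + 0.1659 + 0.2275 + 0.2275 + 0.2491 + 0.2499 + 0.1716 + 0.2244 + 0.2499 = 2.3476
KR-20 = (k/(k-1)) * (1 - Sum(p_i*q_i) / Var_total)
= (11/10) * (1 - 2.3476/4.44)
= 1.1 * 0.4713
KR-20 = 0.5184

0.5184


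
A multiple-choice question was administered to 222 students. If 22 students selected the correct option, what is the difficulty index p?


Item difficulty p = number correct / total examinees
p = 22 / 222
p = 0.0991

0.0991


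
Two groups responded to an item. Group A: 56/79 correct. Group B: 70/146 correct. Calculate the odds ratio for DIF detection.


Odds_A = 56/23 = 2.4348
Odds_B = 70/76 = 0.9211
OR = Odds_A / Odds_B = 2.4348 / 0.9211
Exactly, OR = (56 * 76) / (23 * 70) = 4256 / 1610
OR = 2.6435

2.6435


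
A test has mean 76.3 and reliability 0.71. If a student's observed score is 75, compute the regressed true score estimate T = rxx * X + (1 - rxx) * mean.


T_est = rxx * X + (1 - rxx) * mean
T_est = 0.71 * 75 + 0.29 * 76.3
T_est = 53.25 + 22.127
T_est = 75.377

75.377


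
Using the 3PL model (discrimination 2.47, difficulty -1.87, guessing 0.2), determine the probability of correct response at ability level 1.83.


logit = 2.47*(1.83 - -1.87) = 9.139
P* = 1/(1 + exp(-9.139)) = 0.9999
P = 0.2 + (1 - 0.2) * 0.9999
P = 0.9999

0.9999


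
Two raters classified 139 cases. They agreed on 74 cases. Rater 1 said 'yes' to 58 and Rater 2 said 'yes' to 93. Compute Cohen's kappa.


P_o = 74/139 = 0.532374
P_e = (58*93 + 81*46) / 19321 = 0.472025
kappa = (P_o - P_e) / (1 - P_e)
kappa = (0.532374 - 0.472025) / (1 - 0.472025)
kappa = 0.1143

0.1143


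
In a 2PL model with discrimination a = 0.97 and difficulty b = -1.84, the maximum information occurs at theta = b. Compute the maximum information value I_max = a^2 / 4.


For 2PL, max info at theta = b = -1.84
I_max = a^2 / 4 = 0.97^2 / 4
= 0.9409 / 4
I_max = 0.2352

0.2352


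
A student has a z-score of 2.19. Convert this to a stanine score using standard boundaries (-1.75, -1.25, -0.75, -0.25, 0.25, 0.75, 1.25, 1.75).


Stanine boundaries: [-1.75, -1.25, -0.75, -0.25, 0.25, 0.75, 1.25, 1.75]
z = 2.19
Check each boundary:
  z >= -1.75 -> could be stanine 2
  z >= -1.25 -> could be stanine 3
  z >= -0.75 -> could be stanine 4
  z >= -0.25 -> could be stanine 5
  z >= 0.25 -> could be stanine 6
  z >= 0.75 -> could be stanine 7
  z >= 1.25 -> could be stanine 8
  z >= 1.75 -> could be stanine 9
Highest qualifying boundary gives stanine = 9

9


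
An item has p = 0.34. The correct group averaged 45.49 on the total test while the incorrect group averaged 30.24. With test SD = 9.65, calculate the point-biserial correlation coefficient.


q = 1 - p = 0.66
rpb = ((M1 - M0) / SD) * sqrt(p * q)
rpb = ((45.49 - 30.24) / 9.65) * sqrt(0.34 * 0.66)
rpb = 0.7486

0.7486


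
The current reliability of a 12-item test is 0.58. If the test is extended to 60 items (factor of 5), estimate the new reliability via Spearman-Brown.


r_new = (n * rxx) / (1 + (n-1) * rxx)
r_new = (5 * 0.58) / (1 + 4 * 0.58)
r_new = 2.9 / 3.32
r_new = 0.8735

0.8735


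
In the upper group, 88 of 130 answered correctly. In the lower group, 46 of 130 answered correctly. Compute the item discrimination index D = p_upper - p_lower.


p_upper = 88/130 = 0.6769
p_lower = 46/130 = 0.3538
D = 0.6769 - 0.3538 = 0.3231

0.3231


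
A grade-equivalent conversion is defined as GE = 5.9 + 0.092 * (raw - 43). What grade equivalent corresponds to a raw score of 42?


raw - median = 42 - 43 = -1
slope * diff = 0.092 * -1 = -0.092
GE = 5.9 + -0.092
GE = 5.808

5.808


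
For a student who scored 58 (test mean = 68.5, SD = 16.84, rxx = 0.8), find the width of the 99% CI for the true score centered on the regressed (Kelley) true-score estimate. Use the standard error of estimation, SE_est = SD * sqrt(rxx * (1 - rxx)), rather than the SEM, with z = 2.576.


True score estimate = 0.8*58 + 0.2*68.5 = 60.1
SE_est = SD * sqrt(rxx * (1 - rxx)) = 16.84 * sqrt(0.8 * 0.2) = 16.84 * sqrt(0.16) = 6.736
CI = T_est +/- z * SE_est, so width = 2 * z * SE_est = 2 * 2.576 * 6.736
Width = 34.7039

34.7039


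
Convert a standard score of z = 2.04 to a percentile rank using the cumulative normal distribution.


CDF(z) = 0.5 * (1 + erf(z/sqrt(2)))
erf(1.4425) = 0.9586
CDF = 0.9793
Percentile rank = 0.9793 * 100 = 97.93

97.93


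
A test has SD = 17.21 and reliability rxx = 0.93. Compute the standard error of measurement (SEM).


SEM = SD * sqrt(1 - rxx)
SEM = 17.21 * sqrt(1 - 0.93)
SEM = 17.21 * sqrt(0.07) = 17.21 * 0.264575
SEM = 4.5533

4.5533


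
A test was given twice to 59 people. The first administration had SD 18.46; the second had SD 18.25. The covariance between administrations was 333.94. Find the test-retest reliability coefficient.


r = cov(X,Y) / (SD_X * SD_Y)
r = 333.94 / (18.46 * 18.25)
r = 333.94 / 336.895
r = 0.9912

0.9912


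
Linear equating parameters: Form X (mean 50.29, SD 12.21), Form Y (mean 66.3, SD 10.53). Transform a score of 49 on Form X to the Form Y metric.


slope = SD_Y / SD_X = 10.53 / 12.21 ~ 0.8624
intercept = mean_Y - slope * mean_X = 66.3 - (10.53 / 12.21) * 50.29 ~ 22.9295
Y = slope * X + intercept. To avoid rounding drift from the rounded slope/intercept, evaluate the equivalent form Y = mean_Y + SD_Y * (X - mean_X) / SD_X at full precision:
Y = 66.3 + 10.53 * (49 - 50.29) / 12.21
Y = 66.3 - 10.53 * 1.29 / 12.21
Y = 66.3 - 13.5837 / 12.21
Y = 66.3 - 1.1125
Y = 65.1875

65.1875


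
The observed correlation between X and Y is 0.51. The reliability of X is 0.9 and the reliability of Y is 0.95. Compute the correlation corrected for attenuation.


r_corrected = rxy / sqrt(rxx * ryy)
= 0.51 / sqrt(0.9 * 0.95)
= 0.51 / sqrt(0.855)
= 0.51 / 0.924662
r_corrected = 0.5516

0.5516


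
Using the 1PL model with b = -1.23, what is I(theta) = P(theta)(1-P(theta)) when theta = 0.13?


P = 1/(1+exp(-(0.13--1.23))) = 0.7958
I = P*(1-P) = 0.7958 * 0.2042
I = 0.1625

0.1625


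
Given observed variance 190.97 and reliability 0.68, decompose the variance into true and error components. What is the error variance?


var_true = rxx * var_obs = 0.68 * 190.97 = 129.8596
var_error = var_obs - var_true
var_error = 190.97 - 129.8596
var_error = 61.1104

61.1104


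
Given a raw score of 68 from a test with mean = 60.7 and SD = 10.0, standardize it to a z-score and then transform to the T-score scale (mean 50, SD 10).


z = (X - mean) / SD = (68 - 60.7) / 10.0
z = 7.3 / 10.0
z = 0.73
T-score = T = 50 + 10z
Carry z at full precision (z = 7.3 / 10.0) into the conversion:
T-score = 50 + 10 * (7.3 / 10.0) = 50 + 73 / 10.0
T-score = 50 + 7.3
T-score = 57.3

57.3


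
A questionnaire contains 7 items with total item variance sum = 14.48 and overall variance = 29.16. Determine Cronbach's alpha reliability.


alpha = (k/(k-1)) * (1 - sum(si^2)/s_total^2)
= (7/6) * (1 - 14.48/29.16)
alpha = 0.5873

0.5873


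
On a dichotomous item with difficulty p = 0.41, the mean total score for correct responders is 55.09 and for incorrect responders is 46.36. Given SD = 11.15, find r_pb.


q = 1 - p = 0.59
rpb = ((M1 - M0) / SD) * sqrt(p * q)
rpb = ((55.09 - 46.36) / 11.15) * sqrt(0.41 * 0.59)
rpb = 0.3851

0.3851


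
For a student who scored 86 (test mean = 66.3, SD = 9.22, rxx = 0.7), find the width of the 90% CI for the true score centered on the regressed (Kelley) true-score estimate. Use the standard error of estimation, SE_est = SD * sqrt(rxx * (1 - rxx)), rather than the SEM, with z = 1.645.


True score estimate = 0.7*86 + 0.3*66.3 = 80.09
SE_est = SD * sqrt(rxx * (1 - rxx)) = 9.22 * sqrt(0.7 * 0.3) = 9.22 * sqrt(0.21) = 4.225135
CI = T_est +/- z * SE_est, so width = 2 * z * SE_est = 2 * 1.645 * 4.225135
Width = 13.9007

13.9007


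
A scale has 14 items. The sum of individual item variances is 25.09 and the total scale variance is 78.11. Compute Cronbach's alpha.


alpha = (k/(k-1)) * (1 - sum(si^2)/s_total^2)
= (14/13) * (1 - 25.09/78.11)
alpha = 0.731

0.731


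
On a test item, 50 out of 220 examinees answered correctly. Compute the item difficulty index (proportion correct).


Item difficulty p = number correct / total examinees
p = 50 / 220
p = 0.2273

0.2273


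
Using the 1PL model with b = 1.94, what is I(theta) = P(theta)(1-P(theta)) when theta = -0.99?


P = 1/(1+exp(-(-0.99-1.94))) = 0.0507
I = P*(1-P) = 0.0507 * 0.9493
I = 0.0481

0.0481


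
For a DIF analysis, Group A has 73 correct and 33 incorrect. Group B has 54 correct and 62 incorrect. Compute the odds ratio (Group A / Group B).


Odds_A = 73/33 = 2.2121
Odds_B = 54/62 = 0.871
OR = Odds_A / Odds_B = 2.2121 / 0.871
Exactly, OR = (73 * 62) / (33 * 54) = 4526 / 1782
OR = 2.5398

2.5398


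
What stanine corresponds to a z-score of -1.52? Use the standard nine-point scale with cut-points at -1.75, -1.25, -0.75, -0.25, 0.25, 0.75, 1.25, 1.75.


Stanine boundaries: [-1.75, -1.25, -0.75, -0.25, 0.25, 0.75, 1.25, 1.75]
z = -1.52
Check each boundary:
  z >= -1.75 -> could be stanine 2
  z < -1.25
  z < -0.75
  z < -0.25
  z < 0.25
  z < 0.75
  z < 1.25
  z < 1.75
Highest qualifying boundary gives stanine = 2

2


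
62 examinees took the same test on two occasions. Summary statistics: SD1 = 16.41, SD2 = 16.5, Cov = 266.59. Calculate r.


r = cov(X,Y) / (SD_X * SD_Y)
r = 266.59 / (16.41 * 16.5)
r = 266.59 / 270.765
r = 0.9846

0.9846


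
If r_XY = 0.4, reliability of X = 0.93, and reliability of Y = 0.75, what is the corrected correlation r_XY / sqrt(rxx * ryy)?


r_corrected = rxy / sqrt(rxx * ryy)
= 0.4 / sqrt(0.93 * 0.75)
= 0.4 / sqrt(0.6975)
= 0.4 / 0.835165
r_corrected = 0.4789

0.4789


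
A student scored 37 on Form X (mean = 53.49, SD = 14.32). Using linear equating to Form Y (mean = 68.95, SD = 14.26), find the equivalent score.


slope = SD_Y / SD_X = 14.26 / 14.32 ~ 0.9958
intercept = mean_Y - slope * mean_X = 68.95 - (14.26 / 14.32) * 53.49 ~ 15.6841
Y = slope * X + intercept. To avoid rounding drift from the rounded slope/intercept, evaluate the equivalent form Y = mean_Y + SD_Y * (X - mean_X) / SD_X at full precision:
Y = 68.95 + 14.26 * (37 - 53.49) / 14.32
Y = 68.95 - 14.26 * 16.49 / 14.32
Y = 68.95 - 235.1474 / 14.32
Y = 68.95 - 16.4209
Y = 52.5291

52.5291


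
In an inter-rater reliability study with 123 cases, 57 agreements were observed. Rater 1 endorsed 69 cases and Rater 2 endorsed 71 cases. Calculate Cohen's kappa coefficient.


P_o = 57/123 = 0.463415
P_e = (69*71 + 54*52) / 15129 = 0.509419
kappa = (P_o - P_e) / (1 - P_e)
kappa = (0.463415 - 0.509419) / (1 - 0.509419)
kappa = -0.0938

-0.0938


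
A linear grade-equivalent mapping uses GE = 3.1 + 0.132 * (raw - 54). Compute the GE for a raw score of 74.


raw - median = 74 - 54 = 20
slope * diff = 0.132 * 20 = 2.64
GE = 3.1 + 2.64
GE = 5.74

5.74


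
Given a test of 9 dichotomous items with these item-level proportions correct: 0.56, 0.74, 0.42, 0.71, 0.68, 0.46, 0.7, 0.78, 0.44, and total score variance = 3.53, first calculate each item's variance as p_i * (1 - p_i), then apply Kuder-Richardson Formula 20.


For each item, compute p_i * q_i:
  Item 1: 0.56 * 0.44 = 0.2464
  Item 2: 0.74 * 0.26 = 0.1924
  Item 3: 0.42 * 0.58 = 0.2436
  Item 4: 0.71 * 0.29 = 0.2059
  Item 5: 0.68 * 0.32 = 0.2176
  Item 6: 0.46 * 0.54 = 0.2484
  Item 7: 0.7 * 0.3 = 0.21
  Item 8: 0.78 * 0.22 = 0.1716
  Item 9: 0.44 * 0.56 = 0.2464
Sum(p_i * q_i) = 0.2464 + 0.1924 + 0.2436 + 0.2059 + 0.2176 + 0.2484 + 0.21 + 0.1716 + 0.2464 = 1.9823
KR-20 = (k/(k-1)) * (1 - Sum(p_i*q_i) / Var_total)
= (9/8) * (1 - 1.9823/3.53)
= 1.125 * 0.4384
KR-20 = 0.4932

0.4932


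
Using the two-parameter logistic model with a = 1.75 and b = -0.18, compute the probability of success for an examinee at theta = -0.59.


a*(theta - b) = 1.75 * (-0.59 - -0.18) = -0.7175
exp(--0.7175) = 2.0493
P = 1 / (1 + 2.0493)
P = 0.3279

0.3279


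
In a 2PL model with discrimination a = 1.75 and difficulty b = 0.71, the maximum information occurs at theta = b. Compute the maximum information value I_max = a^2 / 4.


For 2PL, max info at theta = b = 0.71
I_max = a^2 / 4 = 1.75^2 / 4
= 3.0625 / 4
I_max = 0.7656

0.7656


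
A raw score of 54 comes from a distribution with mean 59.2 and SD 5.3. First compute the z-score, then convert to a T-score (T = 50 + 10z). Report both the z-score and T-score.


z = (X - mean) / SD = (54 - 59.2) / 5.3
z = -5.2 / 5.3
z = -0.9811
T-score = T = 50 + 10z
Carry z at full precision (z = -5.2 / 5.3) into the conversion:
T-score = 50 + 10 * (-5.2 / 5.3) = 50 + -52 / 5.3
T-score = 50 + -9.8113
T-score = 40.1887

40.1887


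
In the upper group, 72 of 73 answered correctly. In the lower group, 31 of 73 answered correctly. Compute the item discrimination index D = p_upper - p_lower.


p_upper = 72/73 = 0.9863
p_lower = 31/73 = 0.4247
D = 0.9863 - 0.4247 = 0.5616

0.5616


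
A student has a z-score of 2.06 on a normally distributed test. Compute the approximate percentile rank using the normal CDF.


CDF(z) = 0.5 * (1 + erf(z/sqrt(2)))
erf(1.4566) = 0.9606
CDF = 0.9803
Percentile rank = 0.9803 * 100 = 98.03

98.03


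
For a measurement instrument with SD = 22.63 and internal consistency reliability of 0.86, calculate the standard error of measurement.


SEM = SD * sqrt(1 - rxx)
SEM = 22.63 * sqrt(1 - 0.86)
SEM = 22.63 * sqrt(0.14) = 22.63 * 0.374166
SEM = 8.4674

8.4674


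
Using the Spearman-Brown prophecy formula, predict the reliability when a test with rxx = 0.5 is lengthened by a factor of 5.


r_new = (n * rxx) / (1 + (n-1) * rxx)
r_new = (5 * 0.5) / (1 + 4 * 0.5)
r_new = 2.5 / 3.0
r_new = 0.8333

0.8333


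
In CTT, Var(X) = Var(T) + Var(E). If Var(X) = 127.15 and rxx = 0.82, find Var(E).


var_true = rxx * var_obs = 0.82 * 127.15 = 104.263
var_error = var_obs - var_true
var_error = 127.15 - 104.263
var_error = 22.887

22.887


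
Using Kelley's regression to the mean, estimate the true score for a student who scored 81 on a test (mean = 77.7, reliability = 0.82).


T_est = rxx * X + (1 - rxx) * mean
T_est = 0.82 * 81 + 0.18 * 77.7
T_est = 66.42 + 13.986
T_est = 80.406

80.406


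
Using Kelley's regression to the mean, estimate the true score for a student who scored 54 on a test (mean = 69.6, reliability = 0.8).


T_est = rxx * X + (1 - rxx) * mean
T_est = 0.8 * 54 + 0.2 * 69.6
T_est = 43.2 + 13.92
T_est = 57.12

57.12


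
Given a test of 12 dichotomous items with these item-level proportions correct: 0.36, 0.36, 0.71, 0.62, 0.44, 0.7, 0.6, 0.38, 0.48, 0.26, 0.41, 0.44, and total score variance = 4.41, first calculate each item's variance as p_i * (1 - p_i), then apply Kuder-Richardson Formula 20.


For each item, compute p_i * q_i:
  Item 1: 0.36 * 0.64 = 0.2304
  Item 2: 0.36 * 0.64 = 0.2304
  Item 3: 0.71 * 0.29 = 0.2059
  Item 4: 0.62 * 0.38 = 0.2356
  Item 5: 0.44 * 0.56 = 0.2464
  Item 6: 0.7 * 0.3 = 0.21
  Item 7: 0.6 * 0.4 = 0.24
  Item 8: 0.38 * 0.62 = 0.2356
  Item 9: 0.48 * 0.52 = 0.2496
  Item 10: 0.26 * 0.74 = 0.1924
  Item 11: 0.41 * 0.59 = 0.2419
  Item 12: 0.44 * 0.56 = 0.2464
Sum(p_i * q_i) = 0.2304 + 0.2304 + 0.2059 + 0.2356 + 0.2464 + 0.21 + 0.24 + 0.2356 + 0.2496 + 0.1924 + 0.2419 + 0.2464 = 2.7646
KR-20 = (k/(k-1)) * (1 - Sum(p_i*q_i) / Var_total)
= (12/11) * (1 - 2.7646/4.41)
= 1.0909 * 0.3731
KR-20 = 0.407

0.407


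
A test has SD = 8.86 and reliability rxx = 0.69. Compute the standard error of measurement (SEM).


SEM = SD * sqrt(1 - rxx)
SEM = 8.86 * sqrt(1 - 0.69)
SEM = 8.86 * sqrt(0.31) = 8.86 * 0.556776
SEM = 4.933

4.933


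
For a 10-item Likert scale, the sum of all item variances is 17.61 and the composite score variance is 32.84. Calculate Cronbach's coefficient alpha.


alpha = (k/(k-1)) * (1 - sum(si^2)/s_total^2)
= (10/9) * (1 - 17.61/32.84)
alpha = 0.5153

0.5153


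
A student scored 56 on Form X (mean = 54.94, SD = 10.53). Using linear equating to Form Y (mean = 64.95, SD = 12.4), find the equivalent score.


slope = SD_Y / SD_X = 12.4 / 10.53 ~ 1.1776
intercept = mean_Y - slope * mean_X = 64.95 - (12.4 / 10.53) * 54.94 ~ 0.2533
Y = slope * X + intercept. To avoid rounding drift from the rounded slope/intercept, evaluate the equivalent form Y = mean_Y + SD_Y * (X - mean_X) / SD_X at full precision:
Y = 64.95 + 12.4 * (56 - 54.94) / 10.53
Y = 64.95 + 12.4 * 1.06 / 10.53
Y = 64.95 + 13.144 / 10.53
Y = 64.95 + 1.2482
Y = 66.1982

66.1982


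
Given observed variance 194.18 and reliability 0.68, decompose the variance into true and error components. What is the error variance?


var_true = rxx * var_obs = 0.68 * 194.18 = 132.0424
var_error = var_obs - var_true
var_error = 194.18 - 132.0424
var_error = 62.1376

62.1376


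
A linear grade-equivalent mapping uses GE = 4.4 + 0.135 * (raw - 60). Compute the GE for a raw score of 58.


raw - median = 58 - 60 = -2
slope * diff = 0.135 * -2 = -0.27
GE = 4.4 + -0.27
GE = 4.13

4.13


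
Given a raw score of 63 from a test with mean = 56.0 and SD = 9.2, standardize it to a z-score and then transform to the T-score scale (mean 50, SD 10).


z = (X - mean) / SD = (63 - 56.0) / 9.2
z = 7.0 / 9.2
z = 0.7609
T-score = T = 50 + 10z
Carry z at full precision (z = 7.0 / 9.2) into the conversion:
T-score = 50 + 10 * (7.0 / 9.2) = 50 + 70 / 9.2
T-score = 50 + 7.6087
T-score = 57.6087

57.6087


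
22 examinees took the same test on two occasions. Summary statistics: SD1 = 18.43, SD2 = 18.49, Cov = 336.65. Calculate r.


r = cov(X,Y) / (SD_X * SD_Y)
r = 336.65 / (18.43 * 18.49)
r = 336.65 / 340.7707
r = 0.9879

0.9879


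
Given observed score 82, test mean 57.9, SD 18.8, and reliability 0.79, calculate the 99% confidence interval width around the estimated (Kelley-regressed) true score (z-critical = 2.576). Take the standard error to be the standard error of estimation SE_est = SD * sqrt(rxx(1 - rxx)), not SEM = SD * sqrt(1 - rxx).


True score estimate = 0.79*82 + 0.21*57.9 = 76.939
SE_est = SD * sqrt(rxx * (1 - rxx)) = 18.8 * sqrt(0.79 * 0.21) = 18.8 * sqrt(0.1659) = 7.657395
CI = T_est +/- z * SE_est, so width = 2 * z * SE_est = 2 * 2.576 * 7.657395
Width = 39.4509

39.4509


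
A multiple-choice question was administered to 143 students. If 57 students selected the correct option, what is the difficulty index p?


Item difficulty p = number correct / total examinees
p = 57 / 143
p = 0.3986

0.3986


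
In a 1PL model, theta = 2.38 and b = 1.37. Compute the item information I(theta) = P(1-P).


P = 1/(1+exp(-(2.38-1.37))) = 0.733
I = P*(1-P) = 0.733 * 0.267
I = 0.1957

0.1957


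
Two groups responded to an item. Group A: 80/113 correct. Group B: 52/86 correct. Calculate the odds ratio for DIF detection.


Odds_A = 80/33 = 2.4242
Odds_B = 52/34 = 1.5294
OR = Odds_A / Odds_B = 2.4242 / 1.5294
Exactly, OR = (80 * 34) / (33 * 52) = 2720 / 1716
OR = 1.5851

1.5851


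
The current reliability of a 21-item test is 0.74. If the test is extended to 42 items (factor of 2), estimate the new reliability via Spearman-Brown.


r_new = (n * rxx) / (1 + (n-1) * rxx)
r_new = (2 * 0.74) / (1 + 1 * 0.74)
r_new = 1.48 / 1.74
r_new = 0.8506

0.8506


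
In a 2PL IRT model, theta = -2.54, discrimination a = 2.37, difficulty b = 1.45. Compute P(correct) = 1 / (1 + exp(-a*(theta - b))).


a*(theta - b) = 2.37 * (-2.54 - 1.45) = -9.4563
exp(--9.4563) = 12788.4794
P = 1 / (1 + 12788.4794)
P = 0.0001

0.0001


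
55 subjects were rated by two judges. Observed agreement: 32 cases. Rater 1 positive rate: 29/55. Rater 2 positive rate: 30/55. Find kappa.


P_o = 32/55 = 0.581818
P_e = (29*30 + 26*25) / 3025 = 0.502479
kappa = (P_o - P_e) / (1 - P_e)
kappa = (0.581818 - 0.502479) / (1 - 0.502479)
kappa = 0.1595

0.1595


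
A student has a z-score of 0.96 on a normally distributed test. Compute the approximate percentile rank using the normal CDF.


CDF(z) = 0.5 * (1 + erf(z/sqrt(2)))
erf(0.6788) = 0.6629
CDF = 0.8315
Percentile rank = 0.8315 * 100 = 83.15

83.15


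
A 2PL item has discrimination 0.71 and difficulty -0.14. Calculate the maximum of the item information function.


For 2PL, max info at theta = b = -0.14
I_max = a^2 / 4 = 0.71^2 / 4
= 0.5041 / 4
I_max = 0.126

0.126


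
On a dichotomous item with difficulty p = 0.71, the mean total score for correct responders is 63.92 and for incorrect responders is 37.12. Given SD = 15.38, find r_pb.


q = 1 - p = 0.29
rpb = ((M1 - M0) / SD) * sqrt(p * q)
rpb = ((63.92 - 37.12) / 15.38) * sqrt(0.71 * 0.29)
rpb = 0.7907

0.7907


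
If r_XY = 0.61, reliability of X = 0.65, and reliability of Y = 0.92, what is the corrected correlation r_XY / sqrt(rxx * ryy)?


r_corrected = rxy / sqrt(rxx * ryy)
= 0.61 / sqrt(0.65 * 0.92)
= 0.61 / sqrt(0.598)
= 0.61 / 0.773305
r_corrected = 0.7888

0.7888
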